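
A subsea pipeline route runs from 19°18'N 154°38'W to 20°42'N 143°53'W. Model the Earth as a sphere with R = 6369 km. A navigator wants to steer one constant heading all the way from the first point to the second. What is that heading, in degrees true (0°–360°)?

82.1°

Δψ = ln[tan(π/4+φ₂/2)/tan(π/4+φ₁/2)] = +0.0260
Δλ = +0.1876 rad (taken the short way round)
course = atan2(Δλ, Δψ) = 82.11°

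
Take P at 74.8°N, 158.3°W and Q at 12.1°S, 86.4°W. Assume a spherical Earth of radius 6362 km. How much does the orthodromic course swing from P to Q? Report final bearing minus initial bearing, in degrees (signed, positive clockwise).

+54.9°

Initial bearing θ₁ = atan2(sin Δλ cos φ₂, cos φ₁ sin φ₂ − sin φ₁ cos φ₂ cos Δλ) = 110.53°
Final bearing θ₂ = (initial bearing from the destination back to the start) + 180° = 165.46°
Δθ = θ₂ − θ₁ = +54.9°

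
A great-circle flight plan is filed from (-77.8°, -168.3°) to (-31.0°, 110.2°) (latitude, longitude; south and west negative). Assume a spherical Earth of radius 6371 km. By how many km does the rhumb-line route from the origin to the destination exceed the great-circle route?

394 km

Great circle: cos σ = sin φ₁ sin φ₂ + cos φ₁ cos φ₂ cos Δλ,  σ = 1.0120 rad → d_gc = 6447.3 km
Rhumb line: Δψ = +1.6666, q = Δφ/Δψ = 0.4901, d_rh = R√(Δφ²+q²Δλ²) = 6841.7 km
Excess = 6841.7 − 6447.3 = 394.4 ≈ 394 km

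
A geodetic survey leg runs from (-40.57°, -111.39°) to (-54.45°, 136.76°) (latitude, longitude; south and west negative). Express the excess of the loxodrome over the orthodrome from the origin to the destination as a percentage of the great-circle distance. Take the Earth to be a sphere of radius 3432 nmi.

Great circle: σ = 1.1974 rad → d_gc = Rσ = 4109.5 nmi
Rhumb: Δφ = -0.2423, Δλ = -1.9522, Δψ = -0.3617, q = Δφ/Δψ = 0.6698 → d_rh = R√(Δφ²+q²Δλ²) = 4564.1 nmi
Excess = (4564.1 − 4109.5) / 4109.5 = 454.6 / 4109.5 = 11.06% ≈ 11.1%

11.1%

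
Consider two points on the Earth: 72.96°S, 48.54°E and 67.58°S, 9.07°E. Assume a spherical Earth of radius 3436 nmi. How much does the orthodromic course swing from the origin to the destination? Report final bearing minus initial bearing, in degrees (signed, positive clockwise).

+37.4°

At departure: θ₁ = atan2(sin Δλ cos φ₂, cos φ₁ sin φ₂ − sin φ₁ cos φ₂ cos Δλ) = 272.50°
At arrival: θ₂ = atan2(sin Δλ cos φ₁, −cos φ₂ sin φ₁ + sin φ₂ cos φ₁ cos Δλ) = 309.86°
Δθ = θ₂ − θ₁ = +37.4°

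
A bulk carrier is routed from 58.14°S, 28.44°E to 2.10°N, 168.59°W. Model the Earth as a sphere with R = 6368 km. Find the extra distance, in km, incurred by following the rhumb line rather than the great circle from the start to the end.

2604 km

Great circle: cos σ = sin φ₁ sin φ₂ + cos φ₁ cos φ₂ cos Δλ,  σ = 2.1359 rad → d_gc = 13601.3 km
Rhumb line: Δψ = +1.2904, q = Δφ/Δψ = 0.8147, d_rh = R√(Δφ²+q²Δλ²) = 16205.2 km
Excess = 16205.2 − 13601.3 = 2603.9 ≈ 2604 km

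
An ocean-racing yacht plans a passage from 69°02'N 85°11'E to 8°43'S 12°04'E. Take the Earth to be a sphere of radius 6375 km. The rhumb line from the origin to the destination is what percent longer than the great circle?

Great circle: σ = 1.6096 rad → d_gc = Rσ = 10261.2 km
Rhumb: Δφ = -1.3570, Δλ = -1.2761, Δψ = -1.8399, q = Δφ/Δψ = 0.7375 → d_rh = R√(Δφ²+q²Δλ²) = 10527.9 km
Excess = (10527.9 − 10261.2) / 10261.2 = 266.7 / 10261.2 = 2.60% ≈ 2.6%

2.6%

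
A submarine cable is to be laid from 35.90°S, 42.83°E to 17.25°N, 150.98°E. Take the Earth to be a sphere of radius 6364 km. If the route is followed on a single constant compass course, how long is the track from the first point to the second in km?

Rhumb course C = atan2(Δλ, Δψ) with Δψ = ln[tan(π/4+φ₂/2)/tan(π/4+φ₁/2)] = +0.9778, Δλ = +1.8876 → C = 62.61°
d = R·|Δφ| / |cos C| = 6364·0.92764 / 0.45998 = 12834 km

12834 km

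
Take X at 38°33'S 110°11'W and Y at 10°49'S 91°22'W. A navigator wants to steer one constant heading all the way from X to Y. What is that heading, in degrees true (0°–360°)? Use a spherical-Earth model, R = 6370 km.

Meridional parts: M(φ₁)=-0.7302, M(φ₂)=-0.1899 → ΔM = +0.5403;  Δλ = +0.3284 rad
tan C = Δλ / ΔM = +0.6078 → C = 31.29°

31.3°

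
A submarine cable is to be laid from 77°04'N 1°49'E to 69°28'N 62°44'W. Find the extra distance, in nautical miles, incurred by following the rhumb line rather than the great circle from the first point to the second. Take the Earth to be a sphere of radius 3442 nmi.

Great circle: cos σ = sin φ₁ sin φ₂ + cos φ₁ cos φ₂ cos Δλ,  σ = 0.3288 rad → d_gc = 1131.6 nmi
Rhumb line: Δψ = -0.4688, q = Δφ/Δψ = 0.2830, d_rh = R√(Δφ²+q²Δλ²) = 1188.5 nmi
Excess = 1188.5 − 1131.6 = 56.9 ≈ 57 nmi

57 nmi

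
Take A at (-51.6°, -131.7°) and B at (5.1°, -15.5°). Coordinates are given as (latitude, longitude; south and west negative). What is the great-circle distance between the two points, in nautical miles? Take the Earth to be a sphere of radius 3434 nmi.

6596 nmi

cos σ = sin φ₁ sin φ₂ + cos φ₁ cos φ₂ cos Δλ
      = sin(-51.60°)sin(5.10°) + cos(-51.60°)cos(5.10°)cos(116.20°) = -0.3428
σ = 110.049° → d = Rσ = 3434·1.92071 = 6596 nmi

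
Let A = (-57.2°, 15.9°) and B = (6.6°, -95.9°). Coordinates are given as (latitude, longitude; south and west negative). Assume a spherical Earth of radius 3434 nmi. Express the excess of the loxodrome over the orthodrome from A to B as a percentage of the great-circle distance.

Great circle: σ = 1.8718 rad → d_gc = Rσ = 6427.7 nmi
Rhumb: Δφ = +1.1135, Δλ = -1.9513, Δψ = +1.3385, q = Δφ/Δψ = 0.8319 → d_rh = R√(Δφ²+q²Δλ²) = 6759.7 nmi
Excess = (6759.7 − 6427.7) / 6427.7 = 332.0 / 6427.7 = 5.17% ≈ 5.2%

5.2%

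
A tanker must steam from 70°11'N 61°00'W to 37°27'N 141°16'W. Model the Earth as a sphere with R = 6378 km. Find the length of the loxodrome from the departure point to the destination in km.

6117 km

Rhumb course C = atan2(Δλ, Δψ) with Δψ = ln[tan(π/4+φ₂/2)/tan(π/4+φ₁/2)] = -1.0390, Δλ = -1.4009 → C = 233.44°
d = R·|Δφ| / |cos C| = 6378·0.57130 / 0.59569 = 6117 km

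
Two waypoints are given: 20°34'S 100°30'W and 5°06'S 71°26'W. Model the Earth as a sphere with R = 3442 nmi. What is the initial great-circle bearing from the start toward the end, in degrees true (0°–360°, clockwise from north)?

θ = atan2( sin Δλ·cos φ₂ ,  cos φ₁ sin φ₂ − sin φ₁ cos φ₂ cos Δλ )
  = atan2(+0.4839, +0.2226) = 65.30°

65.3°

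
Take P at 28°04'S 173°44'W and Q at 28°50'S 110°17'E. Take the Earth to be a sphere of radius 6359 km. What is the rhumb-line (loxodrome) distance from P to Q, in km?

7415 km

Δψ = ln[tan(π/4+φ₂/2)/tan(π/4+φ₁/2)] = -0.0152;  Δφ = -0.0134 rad,  Δλ = -1.3262 rad
q = Δφ/Δψ = 0.8792
d = R·√(Δφ² + q²Δλ²) = 6359·1.16607 = 7415 km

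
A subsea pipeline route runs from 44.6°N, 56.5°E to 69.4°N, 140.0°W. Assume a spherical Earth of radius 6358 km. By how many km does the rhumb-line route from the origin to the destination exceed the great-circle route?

2562 km

Great circle: cos σ = sin φ₁ sin φ₂ + cos φ₁ cos φ₂ cos Δλ,  σ = 1.1406 rad → d_gc = 7251.9 km
Rhumb line: Δψ = +0.8337, q = Δφ/Δψ = 0.5192, d_rh = R√(Δφ²+q²Δλ²) = 9813.5 km
Excess = 9813.5 − 7251.9 = 2561.6 ≈ 2562 km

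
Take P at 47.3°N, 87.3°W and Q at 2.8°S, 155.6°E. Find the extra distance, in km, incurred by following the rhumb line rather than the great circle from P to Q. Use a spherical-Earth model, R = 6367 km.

549 km

Great circle: cos σ = sin φ₁ sin φ₂ + cos φ₁ cos φ₂ cos Δλ,  σ = 1.9225 rad → d_gc = 12240.3 km
Rhumb line: Δψ = -0.9882, q = Δφ/Δψ = 0.8848, d_rh = R√(Δφ²+q²Δλ²) = 12789.5 km
Excess = 12789.5 − 12240.3 = 549.2 ≈ 549 km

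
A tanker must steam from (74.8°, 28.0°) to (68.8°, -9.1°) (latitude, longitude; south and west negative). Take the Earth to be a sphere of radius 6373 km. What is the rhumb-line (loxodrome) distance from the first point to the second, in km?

1441 km

Rhumb course C = atan2(Δλ, Δψ) with Δψ = ln[tan(π/4+φ₂/2)/tan(π/4+φ₁/2)] = -0.3383, Δλ = -0.6475 → C = 242.41°
d = R·|Δφ| / |cos C| = 6373·0.10472 / 0.46309 = 1441 km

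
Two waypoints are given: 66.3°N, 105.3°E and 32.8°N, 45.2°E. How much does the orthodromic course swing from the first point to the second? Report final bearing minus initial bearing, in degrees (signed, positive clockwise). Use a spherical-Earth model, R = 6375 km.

Initial bearing θ₁ = atan2(sin Δλ cos φ₂, cos φ₁ sin φ₂ − sin φ₁ cos φ₂ cos Δλ) = 257.17°
Final bearing θ₂ = (initial bearing from the destination back to the start) + 180° = 207.79°
Δθ = θ₂ − θ₁ = -49.4°

-49.4°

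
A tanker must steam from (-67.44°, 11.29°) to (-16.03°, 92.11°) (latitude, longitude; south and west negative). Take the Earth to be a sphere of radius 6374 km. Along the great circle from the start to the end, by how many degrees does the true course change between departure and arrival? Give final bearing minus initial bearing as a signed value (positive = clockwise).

-64.3°

Initial bearing θ₁ = atan2(sin Δλ cos φ₂, cos φ₁ sin φ₂ − sin φ₁ cos φ₂ cos Δλ) = 87.85°
Final bearing θ₂ = (initial bearing from the destination back to the start) + 180° = 23.51°
Δθ = θ₂ − θ₁ = -64.3°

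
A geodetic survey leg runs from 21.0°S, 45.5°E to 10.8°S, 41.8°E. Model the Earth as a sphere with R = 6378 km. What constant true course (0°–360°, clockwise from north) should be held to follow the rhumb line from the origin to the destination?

Δψ = ln[tan(π/4+φ₂/2)/tan(π/4+φ₁/2)] = +0.1854
Δλ = -0.0646 rad (taken the short way round)
course = atan2(Δλ, Δψ) = 340.80°

340.8°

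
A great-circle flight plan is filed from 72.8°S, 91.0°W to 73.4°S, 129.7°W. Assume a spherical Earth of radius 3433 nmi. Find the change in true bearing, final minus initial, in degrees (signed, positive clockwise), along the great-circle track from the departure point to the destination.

At departure: θ₁ = atan2(sin Δλ cos φ₂, cos φ₁ sin φ₂ − sin φ₁ cos φ₂ cos Δλ) = 248.49°
At arrival: θ₂ = atan2(sin Δλ cos φ₁, −cos φ₂ sin φ₁ + sin φ₂ cos φ₁ cos Δλ) = 285.64°
Δθ = θ₂ − θ₁ = +37.1°

+37.1°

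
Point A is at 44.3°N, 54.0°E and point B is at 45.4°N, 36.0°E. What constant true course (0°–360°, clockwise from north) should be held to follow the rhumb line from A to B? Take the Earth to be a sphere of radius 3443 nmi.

274.9°

Δψ = ln[tan(π/4+φ₂/2)/tan(π/4+φ₁/2)] = +0.0271
Δλ = -0.3142 rad (taken the short way round)
course = atan2(Δλ, Δψ) = 274.93°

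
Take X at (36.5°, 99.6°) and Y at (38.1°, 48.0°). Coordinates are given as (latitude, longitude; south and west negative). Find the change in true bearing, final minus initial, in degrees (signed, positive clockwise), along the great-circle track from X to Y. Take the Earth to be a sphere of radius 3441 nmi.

-32.7°

Initial bearing θ₁ = atan2(sin Δλ cos φ₂, cos φ₁ sin φ₂ − sin φ₁ cos φ₂ cos Δλ) = 288.41°
Final bearing θ₂ = (initial bearing from the destination back to the start) + 180° = 255.75°
Δθ = θ₂ − θ₁ = -32.7°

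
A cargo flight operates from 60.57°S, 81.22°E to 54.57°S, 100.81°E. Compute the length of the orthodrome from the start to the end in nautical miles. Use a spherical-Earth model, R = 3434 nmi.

721 nmi

Haversine: a = sin²(Δφ/2)+cos φ₁ cos φ₂ sin²(Δλ/2) = 0.01098;  σ = 2·atan2(√a,√(1−a))
σ = 12.031° → d = Rσ = 3434·0.20999 = 721 nmi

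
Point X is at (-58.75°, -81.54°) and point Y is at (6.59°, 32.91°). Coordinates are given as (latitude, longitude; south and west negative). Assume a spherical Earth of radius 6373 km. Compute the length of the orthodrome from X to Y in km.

12029 km

cos σ = sin φ₁ sin φ₂ + cos φ₁ cos φ₂ cos Δλ
      = sin(-58.75°)sin(6.59°) + cos(-58.75°)cos(6.59°)cos(114.45°) = -0.3114
σ = 108.144° → d = Rσ = 6373·1.88748 = 12029 km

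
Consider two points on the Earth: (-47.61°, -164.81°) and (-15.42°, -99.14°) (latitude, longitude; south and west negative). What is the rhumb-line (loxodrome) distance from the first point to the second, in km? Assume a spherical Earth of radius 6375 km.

7059 km

Δψ = ln[tan(π/4+φ₂/2)/tan(π/4+φ₁/2)] = +0.6749;  Δφ = +0.5618 rad,  Δλ = +1.1462 rad
q = Δφ/Δψ = 0.8325
d = R·√(Δφ² + q²Δλ²) = 6375·1.10725 = 7059 km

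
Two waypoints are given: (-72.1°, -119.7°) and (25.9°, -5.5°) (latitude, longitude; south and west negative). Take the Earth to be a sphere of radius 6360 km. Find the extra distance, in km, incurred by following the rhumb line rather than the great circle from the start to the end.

Great circle: cos σ = sin φ₁ sin φ₂ + cos φ₁ cos φ₂ cos Δλ,  σ = 2.1282 rad → d_gc = 13535.4 km
Rhumb line: Δψ = +2.3167, q = Δφ/Δψ = 0.7383, d_rh = R√(Δφ²+q²Δλ²) = 14350.4 km
Excess = 14350.4 − 13535.4 = 815.0 ≈ 815 km

815 km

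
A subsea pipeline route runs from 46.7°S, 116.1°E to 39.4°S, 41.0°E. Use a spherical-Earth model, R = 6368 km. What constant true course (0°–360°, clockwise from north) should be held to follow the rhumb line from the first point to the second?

277.6°

Meridional parts: M(φ₁)=-0.9240, M(φ₂)=-0.7493 → ΔM = +0.1747;  Δλ = -1.3107 rad
tan C = Δλ / ΔM = -7.5038 → C = 277.59°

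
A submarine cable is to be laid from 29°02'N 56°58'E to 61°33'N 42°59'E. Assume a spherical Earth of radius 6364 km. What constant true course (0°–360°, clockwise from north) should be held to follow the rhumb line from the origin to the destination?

Meridional parts: M(φ₁)=+0.5299, M(φ₂)=+1.3724 → ΔM = +0.8425;  Δλ = -0.2441 rad
tan C = Δλ / ΔM = -0.2897 → C = 343.84°

343.8°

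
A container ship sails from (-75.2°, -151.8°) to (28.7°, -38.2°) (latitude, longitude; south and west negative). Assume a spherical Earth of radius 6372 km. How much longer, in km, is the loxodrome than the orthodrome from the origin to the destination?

855 km

Great circle: cos σ = sin φ₁ sin φ₂ + cos φ₁ cos φ₂ cos Δλ,  σ = 2.1580 rad → d_gc = 13750.5 km
Rhumb line: Δψ = +2.5644, q = Δφ/Δψ = 0.7071, d_rh = R√(Δφ²+q²Δλ²) = 14605.8 km
Excess = 14605.8 − 13750.5 = 855.3 ≈ 855 km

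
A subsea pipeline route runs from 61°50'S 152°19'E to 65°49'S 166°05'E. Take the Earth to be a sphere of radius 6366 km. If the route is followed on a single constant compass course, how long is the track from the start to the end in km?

806 km

Rhumb course C = atan2(Δλ, Δψ) with Δψ = ln[tan(π/4+φ₂/2)/tan(π/4+φ₁/2)] = -0.1579, Δλ = +0.2403 → C = 123.31°
d = R·|Δφ| / |cos C| = 6366·0.06952 / 0.54920 = 806 km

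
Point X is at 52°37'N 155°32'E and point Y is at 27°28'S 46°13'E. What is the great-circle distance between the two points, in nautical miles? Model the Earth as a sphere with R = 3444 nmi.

7394 nmi

Haversine: a = sin²(Δφ/2)+cos φ₁ cos φ₂ sin²(Δλ/2) = 0.77234;  σ = 2·atan2(√a,√(1−a))
σ = 123.003° → d = Rσ = 3444·2.14682 = 7394 nmi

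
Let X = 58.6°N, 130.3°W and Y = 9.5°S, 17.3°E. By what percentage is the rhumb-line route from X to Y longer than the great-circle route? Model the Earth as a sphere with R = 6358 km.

Great circle: σ = 2.1831 rad → d_gc = Rσ = 13880.1 km
Rhumb: Δφ = -1.1886, Δλ = +2.5761, Δψ = -1.4357, q = Δφ/Δψ = 0.8279 → d_rh = R√(Δφ²+q²Δλ²) = 15523.5 km
Excess = (15523.5 − 13880.1) / 13880.1 = 1643.4 / 13880.1 = 11.84% ≈ 11.8%

11.8%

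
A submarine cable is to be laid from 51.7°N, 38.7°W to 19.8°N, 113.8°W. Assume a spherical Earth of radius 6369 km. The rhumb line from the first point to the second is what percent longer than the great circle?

2.9%

Great circle: σ = 1.1420 rad → d_gc = Rσ = 7273.4 km
Rhumb: Δφ = -0.5568, Δλ = -1.3107, Δψ = -0.7050, q = Δφ/Δψ = 0.7897 → d_rh = R√(Δφ²+q²Δλ²) = 7485.7 km
Excess = (7485.7 − 7273.4) / 7273.4 = 212.3 / 7273.4 = 2.92% ≈ 2.9%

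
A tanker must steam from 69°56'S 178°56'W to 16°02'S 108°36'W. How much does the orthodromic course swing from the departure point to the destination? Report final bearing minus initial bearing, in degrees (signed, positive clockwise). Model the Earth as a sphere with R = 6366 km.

-56.6°

At departure: θ₁ = atan2(sin Δλ cos φ₂, cos φ₁ sin φ₂ − sin φ₁ cos φ₂ cos Δλ) = 76.99°
At arrival: θ₂ = atan2(sin Δλ cos φ₁, −cos φ₂ sin φ₁ + sin φ₂ cos φ₁ cos Δλ) = 20.36°
Δθ = θ₂ − θ₁ = -56.6°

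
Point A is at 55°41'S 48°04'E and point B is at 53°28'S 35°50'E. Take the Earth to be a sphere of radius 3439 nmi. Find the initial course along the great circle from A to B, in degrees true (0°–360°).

N = sin Δλ·cos φ₂ = -0.1261;  D = cos φ₁ sin φ₂ − sin φ₁ cos φ₂ cos Δλ = +0.0275
initial course = atan2(N, D) = 282.30°

282.3°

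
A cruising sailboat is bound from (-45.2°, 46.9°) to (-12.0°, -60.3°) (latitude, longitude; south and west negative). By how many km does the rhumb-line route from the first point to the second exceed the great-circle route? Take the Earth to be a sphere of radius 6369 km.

Great circle: cos σ = sin φ₁ sin φ₂ + cos φ₁ cos φ₂ cos Δλ,  σ = 1.6271 rad → d_gc = 10363.1 km
Rhumb line: Δψ = +0.6753, q = Δφ/Δψ = 0.8580, d_rh = R√(Δφ²+q²Δλ²) = 10870.2 km
Excess = 10870.2 − 10363.1 = 507.1 ≈ 507 km

507 km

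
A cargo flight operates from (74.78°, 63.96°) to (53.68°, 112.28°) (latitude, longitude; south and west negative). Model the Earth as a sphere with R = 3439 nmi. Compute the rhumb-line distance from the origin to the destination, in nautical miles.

1737 nmi

Δψ = ln[tan(π/4+φ₂/2)/tan(π/4+φ₁/2)] = -0.8981;  Δφ = -0.3683 rad,  Δλ = +0.8433 rad
q = Δφ/Δψ = 0.4100
d = R·√(Δφ² + q²Δλ²) = 3439·0.50516 = 1737 nmi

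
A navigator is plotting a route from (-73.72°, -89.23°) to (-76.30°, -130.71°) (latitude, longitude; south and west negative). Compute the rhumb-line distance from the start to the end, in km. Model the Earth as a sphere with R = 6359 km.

1222 km

Rhumb course C = atan2(Δλ, Δψ) with Δψ = ln[tan(π/4+φ₂/2)/tan(π/4+φ₁/2)] = -0.1745, Δλ = -0.7240 → C = 256.45°
d = R·|Δφ| / |cos C| = 6359·0.04503 / 0.23435 = 1222 km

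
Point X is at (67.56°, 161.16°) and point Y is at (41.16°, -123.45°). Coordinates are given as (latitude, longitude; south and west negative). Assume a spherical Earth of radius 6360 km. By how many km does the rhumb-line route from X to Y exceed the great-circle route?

Great circle: cos σ = sin φ₁ sin φ₂ + cos φ₁ cos φ₂ cos Δλ,  σ = 0.8219 rad → d_gc = 5227.40 km
Rhumb line: Δψ = -0.8281, q = Δφ/Δψ = 0.5564, d_rh = R√(Δφ²+q²Δλ²) = 5501.94 km
Excess = 5501.94 − 5227.40 = 274.54 ≈ 275 km

275 km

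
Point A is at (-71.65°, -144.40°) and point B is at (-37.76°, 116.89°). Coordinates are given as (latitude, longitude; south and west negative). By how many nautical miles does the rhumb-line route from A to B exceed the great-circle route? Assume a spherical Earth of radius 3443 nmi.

329 nmi

Great circle: cos σ = sin φ₁ sin φ₂ + cos φ₁ cos φ₂ cos Δλ,  σ = 0.9962 rad → d_gc = 3429.8 nmi
Rhumb line: Δψ = +1.1105, q = Δφ/Δψ = 0.5327, d_rh = R√(Δφ²+q²Δλ²) = 3759.0 nmi
Excess = 3759.0 − 3429.8 = 329.2 ≈ 329 nmi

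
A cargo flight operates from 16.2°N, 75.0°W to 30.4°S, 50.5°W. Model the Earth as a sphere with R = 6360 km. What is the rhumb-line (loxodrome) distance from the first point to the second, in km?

5799 km

Δψ = ln[tan(π/4+φ₂/2)/tan(π/4+φ₁/2)] = -0.8440;  Δφ = -0.8133 rad,  Δλ = +0.4276 rad
q = Δφ/Δψ = 0.9637
d = R·√(Δφ² + q²Δλ²) = 6360·0.91176 = 5799 km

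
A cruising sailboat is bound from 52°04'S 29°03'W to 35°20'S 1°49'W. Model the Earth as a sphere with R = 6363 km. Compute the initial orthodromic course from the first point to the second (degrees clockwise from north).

59.9°

θ = atan2( sin Δλ·cos φ₂ ,  cos φ₁ sin φ₂ − sin φ₁ cos φ₂ cos Δλ )
  = atan2(+0.3733, +0.2166) = 59.88°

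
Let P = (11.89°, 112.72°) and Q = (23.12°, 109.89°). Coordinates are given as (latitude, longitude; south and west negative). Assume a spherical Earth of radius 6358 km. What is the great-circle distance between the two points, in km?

1282 km

cos σ = sin φ₁ sin φ₂ + cos φ₁ cos φ₂ cos Δλ
      = sin(11.89°)sin(23.12°) + cos(11.89°)cos(23.12°)cos(-2.83°) = 0.9798
σ = 11.548° → d = Rσ = 6358·0.20156 = 1282 km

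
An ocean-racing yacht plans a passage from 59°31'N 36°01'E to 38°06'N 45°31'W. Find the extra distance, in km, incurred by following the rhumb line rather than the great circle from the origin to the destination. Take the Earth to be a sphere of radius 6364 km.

326 km

Great circle: cos σ = sin φ₁ sin φ₂ + cos φ₁ cos φ₂ cos Δλ,  σ = 0.9391 rad → d_gc = 5976.4 km
Rhumb line: Δψ = -0.5800, q = Δφ/Δψ = 0.6445, d_rh = R√(Δφ²+q²Δλ²) = 6302.5 km
Excess = 6302.5 − 5976.4 = 326.1 ≈ 326 km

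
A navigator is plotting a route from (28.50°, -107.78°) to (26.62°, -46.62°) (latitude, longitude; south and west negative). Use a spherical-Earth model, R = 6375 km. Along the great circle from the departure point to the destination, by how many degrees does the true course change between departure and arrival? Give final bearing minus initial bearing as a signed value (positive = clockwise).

+30.6°

Initial bearing θ₁ = atan2(sin Δλ cos φ₂, cos φ₁ sin φ₂ − sin φ₁ cos φ₂ cos Δλ) = 76.50°
Final bearing θ₂ = (initial bearing from the destination back to the start) + 180° = 107.09°
Δθ = θ₂ − θ₁ = +30.6°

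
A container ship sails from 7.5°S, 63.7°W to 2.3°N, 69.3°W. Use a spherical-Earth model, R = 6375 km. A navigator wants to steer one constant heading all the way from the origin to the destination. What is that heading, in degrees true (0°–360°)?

330.3°

Meridional parts: M(φ₁)=-0.1313, M(φ₂)=+0.0402 → ΔM = +0.1714;  Δλ = -0.0977 rad
tan C = Δλ / ΔM = -0.5701 → C = 330.31°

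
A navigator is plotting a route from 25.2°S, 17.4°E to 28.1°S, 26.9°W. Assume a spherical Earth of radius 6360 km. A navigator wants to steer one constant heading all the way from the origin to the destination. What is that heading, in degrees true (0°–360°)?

Δψ = ln[tan(π/4+φ₂/2)/tan(π/4+φ₁/2)] = -0.0566
Δλ = -0.7732 rad (taken the short way round)
course = atan2(Δλ, Δψ) = 265.81°

265.8°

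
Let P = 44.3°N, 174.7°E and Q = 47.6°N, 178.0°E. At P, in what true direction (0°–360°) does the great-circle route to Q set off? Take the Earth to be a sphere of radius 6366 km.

θ = atan2( sin Δλ·cos φ₂ ,  cos φ₁ sin φ₂ − sin φ₁ cos φ₂ cos Δλ )
  = atan2(+0.0388, +0.0583) = 33.63°

33.6°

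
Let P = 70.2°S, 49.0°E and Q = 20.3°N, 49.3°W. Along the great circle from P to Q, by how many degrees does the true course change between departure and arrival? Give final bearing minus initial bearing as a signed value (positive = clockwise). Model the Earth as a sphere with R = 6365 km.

+69.4°

Initial bearing θ₁ = atan2(sin Δλ cos φ₂, cos φ₁ sin φ₂ − sin φ₁ cos φ₂ cos Δλ) = 269.39°
Final bearing θ₂ = (initial bearing from the destination back to the start) + 180° = 338.83°
Δθ = θ₂ − θ₁ = +69.4°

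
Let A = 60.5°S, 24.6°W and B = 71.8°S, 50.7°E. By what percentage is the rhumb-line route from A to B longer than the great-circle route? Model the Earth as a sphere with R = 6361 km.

Great circle: σ = 0.5240 rad → d_gc = Rσ = 3332.9 km
Rhumb: Δφ = -0.1972, Δλ = +1.3142, Δψ = -0.4969, q = Δφ/Δψ = 0.3969 → d_rh = R√(Δφ²+q²Δλ²) = 3547.0 km
Excess = (3547.0 − 3332.9) / 3332.9 = 214.1 / 3332.9 = 6.42% ≈ 6.4%

6.4%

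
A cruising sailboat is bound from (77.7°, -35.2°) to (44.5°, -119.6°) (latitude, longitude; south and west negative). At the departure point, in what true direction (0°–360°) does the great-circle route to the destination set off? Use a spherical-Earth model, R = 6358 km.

N = sin Δλ·cos φ₂ = -0.7098;  D = cos φ₁ sin φ₂ − sin φ₁ cos φ₂ cos Δλ = +0.0813
initial course = atan2(N, D) = 276.53°

276.5°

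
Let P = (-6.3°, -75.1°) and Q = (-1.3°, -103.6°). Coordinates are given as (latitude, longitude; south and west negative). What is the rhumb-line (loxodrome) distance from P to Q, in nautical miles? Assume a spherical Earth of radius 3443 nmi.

1735 nmi

Rhumb course C = atan2(Δλ, Δψ) with Δψ = ln[tan(π/4+φ₂/2)/tan(π/4+φ₁/2)] = +0.0875, Δλ = -0.4974 → C = 279.98°
d = R·|Δφ| / |cos C| = 3443·0.08727 / 0.17322 = 1735 nmi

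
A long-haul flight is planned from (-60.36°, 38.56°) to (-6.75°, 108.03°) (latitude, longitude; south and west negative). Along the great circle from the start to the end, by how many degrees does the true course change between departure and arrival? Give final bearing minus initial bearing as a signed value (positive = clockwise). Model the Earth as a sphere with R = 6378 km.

-46.5°

At departure: θ₁ = atan2(sin Δλ cos φ₂, cos φ₁ sin φ₂ − sin φ₁ cos φ₂ cos Δλ) = 75.27°
At arrival: θ₂ = atan2(sin Δλ cos φ₁, −cos φ₂ sin φ₁ + sin φ₂ cos φ₁ cos Δλ) = 28.79°
Δθ = θ₂ − θ₁ = -46.5°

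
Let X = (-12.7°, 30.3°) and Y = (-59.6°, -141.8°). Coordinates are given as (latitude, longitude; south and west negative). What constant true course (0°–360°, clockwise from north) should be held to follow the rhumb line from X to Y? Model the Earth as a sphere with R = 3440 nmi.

250.2°

Δψ = ln[tan(π/4+φ₂/2)/tan(π/4+φ₁/2)] = -1.0796
Δλ = -3.0037 rad (taken the short way round)
course = atan2(Δλ, Δψ) = 250.23°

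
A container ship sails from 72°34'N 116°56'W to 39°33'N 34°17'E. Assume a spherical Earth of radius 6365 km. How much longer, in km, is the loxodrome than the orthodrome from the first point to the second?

2027 km

Great circle: cos σ = sin φ₁ sin φ₂ + cos φ₁ cos φ₂ cos Δλ,  σ = 1.1538 rad → d_gc = 7343.8 km
Rhumb line: Δψ = -1.1225, q = Δφ/Δψ = 0.5133, d_rh = R√(Δφ²+q²Δλ²) = 9371.1 km
Excess = 9371.1 − 7343.8 = 2027.3 ≈ 2027 km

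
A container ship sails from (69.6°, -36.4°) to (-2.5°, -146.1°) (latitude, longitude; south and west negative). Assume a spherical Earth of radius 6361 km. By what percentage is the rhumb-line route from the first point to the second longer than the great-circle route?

7.5%

Great circle: σ = 1.7297 rad → d_gc = Rσ = 11002.9 km
Rhumb: Δφ = -1.2584, Δλ = -1.9146, Δψ = -1.7588, q = Δφ/Δψ = 0.7155 → d_rh = R√(Δφ²+q²Δλ²) = 11832.1 km
Excess = (11832.1 − 11002.9) / 11002.9 = 829.2 / 11002.9 = 7.54% ≈ 7.5%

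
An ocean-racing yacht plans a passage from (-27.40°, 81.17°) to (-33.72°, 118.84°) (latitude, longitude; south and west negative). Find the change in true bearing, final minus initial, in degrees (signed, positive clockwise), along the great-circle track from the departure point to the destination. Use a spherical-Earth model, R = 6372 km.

-19.7°

At departure: θ₁ = atan2(sin Δλ cos φ₂, cos φ₁ sin φ₂ − sin φ₁ cos φ₂ cos Δλ) = 110.48°
At arrival: θ₂ = atan2(sin Δλ cos φ₁, −cos φ₂ sin φ₁ + sin φ₂ cos φ₁ cos Δλ) = 90.78°
Δθ = θ₂ − θ₁ = -19.7°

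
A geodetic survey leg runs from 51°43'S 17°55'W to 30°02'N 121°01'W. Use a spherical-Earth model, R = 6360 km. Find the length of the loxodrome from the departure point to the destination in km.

13618 km

Rhumb course C = atan2(Δλ, Δψ) with Δψ = ln[tan(π/4+φ₂/2)/tan(π/4+φ₁/2)] = +1.6081, Δλ = -1.7994 → C = 311.79°
d = R·|Δφ| / |cos C| = 6360·1.42681 / 0.66636 = 13618 km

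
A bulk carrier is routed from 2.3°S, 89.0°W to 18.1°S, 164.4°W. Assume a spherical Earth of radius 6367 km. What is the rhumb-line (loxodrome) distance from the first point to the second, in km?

8404 km

Rhumb course C = atan2(Δλ, Δψ) with Δψ = ln[tan(π/4+φ₂/2)/tan(π/4+φ₁/2)] = -0.2811, Δλ = -1.3160 → C = 257.94°
d = R·|Δφ| / |cos C| = 6367·0.27576 / 0.20892 = 8404 km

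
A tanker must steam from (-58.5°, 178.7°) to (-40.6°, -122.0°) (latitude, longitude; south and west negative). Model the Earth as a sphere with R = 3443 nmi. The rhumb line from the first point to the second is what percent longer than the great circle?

2.8%

Great circle: σ = 0.7114 rad → d_gc = Rσ = 2449.5 nmi
Rhumb: Δφ = +0.3124, Δλ = +1.0350, Δψ = +0.4891, q = Δφ/Δψ = 0.6387 → d_rh = R√(Δφ²+q²Δλ²) = 2517.5 nmi
Excess = (2517.5 − 2449.5) / 2449.5 = 68.0 / 2449.5 = 2.78% ≈ 2.8%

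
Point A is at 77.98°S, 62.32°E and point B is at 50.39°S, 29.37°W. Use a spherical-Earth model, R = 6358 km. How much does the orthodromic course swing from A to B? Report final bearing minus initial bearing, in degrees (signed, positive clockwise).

+87.3°

At departure: θ₁ = atan2(sin Δλ cos φ₂, cos φ₁ sin φ₂ − sin φ₁ cos φ₂ cos Δλ) = 254.33°
At arrival: θ₂ = atan2(sin Δλ cos φ₁, −cos φ₂ sin φ₁ + sin φ₂ cos φ₁ cos Δλ) = 341.67°
Δθ = θ₂ − θ₁ = +87.3°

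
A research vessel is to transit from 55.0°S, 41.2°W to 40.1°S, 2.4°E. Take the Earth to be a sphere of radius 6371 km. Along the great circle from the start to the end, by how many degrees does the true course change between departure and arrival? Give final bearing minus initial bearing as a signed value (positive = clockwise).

Initial bearing θ₁ = atan2(sin Δλ cos φ₂, cos φ₁ sin φ₂ − sin φ₁ cos φ₂ cos Δλ) = 80.92°
Final bearing θ₂ = (initial bearing from the destination back to the start) + 180° = 47.77°
Δθ = θ₂ − θ₁ = -33.2°

-33.2°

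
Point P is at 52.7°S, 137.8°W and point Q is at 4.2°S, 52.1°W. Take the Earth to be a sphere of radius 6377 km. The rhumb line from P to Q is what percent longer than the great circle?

2.9%

Great circle: σ = 1.4670 rad → d_gc = Rσ = 9355.3 km
Rhumb: Δφ = +0.8465, Δλ = +1.4957, Δψ = +1.0128, q = Δφ/Δψ = 0.8358 → d_rh = R√(Δφ²+q²Δλ²) = 9627.7 km
Excess = (9627.7 − 9355.3) / 9355.3 = 272.4 / 9355.3 = 2.91% ≈ 2.9%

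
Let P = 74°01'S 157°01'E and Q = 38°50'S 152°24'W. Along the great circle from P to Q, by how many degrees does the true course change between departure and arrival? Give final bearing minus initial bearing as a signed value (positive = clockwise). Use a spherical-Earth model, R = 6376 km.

-44.9°

Initial bearing θ₁ = atan2(sin Δλ cos φ₂, cos φ₁ sin φ₂ − sin φ₁ cos φ₂ cos Δλ) = 63.29°
Final bearing θ₂ = (initial bearing from the destination back to the start) + 180° = 18.41°
Δθ = θ₂ − θ₁ = -44.9°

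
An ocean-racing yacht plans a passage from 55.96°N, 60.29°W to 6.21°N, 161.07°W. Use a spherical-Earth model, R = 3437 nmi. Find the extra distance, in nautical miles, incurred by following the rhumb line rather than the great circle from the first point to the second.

274 nmi

Great circle: cos σ = sin φ₁ sin φ₂ + cos φ₁ cos φ₂ cos Δλ,  σ = 1.5852 rad → d_gc = 5448.48 nmi
Rhumb line: Δψ = -1.0752, q = Δφ/Δψ = 0.8076, d_rh = R√(Δφ²+q²Δλ²) = 5722.03 nmi
Excess = 5722.03 − 5448.48 = 273.55 ≈ 274 nmi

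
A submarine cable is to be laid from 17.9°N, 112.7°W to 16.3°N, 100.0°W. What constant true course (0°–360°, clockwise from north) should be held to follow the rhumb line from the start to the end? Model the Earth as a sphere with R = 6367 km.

Meridional parts: M(φ₁)=+0.3176, M(φ₂)=+0.2884 → ΔM = -0.0292;  Δλ = +0.2217 rad
tan C = Δλ / ΔM = -7.5863 → C = 97.51°

97.5°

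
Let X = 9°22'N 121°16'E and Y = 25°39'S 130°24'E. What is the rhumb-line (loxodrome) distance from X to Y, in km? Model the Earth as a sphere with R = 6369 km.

Rhumb course C = atan2(Δλ, Δψ) with Δψ = ln[tan(π/4+φ₂/2)/tan(π/4+φ₁/2)] = -0.6276, Δλ = +0.1594 → C = 165.75°
d = R·|Δφ| / |cos C| = 6369·0.61116 / 0.96923 = 4016 km

4016 km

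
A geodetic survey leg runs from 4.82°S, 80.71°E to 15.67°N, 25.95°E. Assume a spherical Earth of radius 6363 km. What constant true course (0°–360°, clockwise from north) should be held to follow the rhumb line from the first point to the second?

290.7°

Δψ = ln[tan(π/4+φ₂/2)/tan(π/4+φ₁/2)] = +0.3612
Δλ = -0.9557 rad (taken the short way round)
course = atan2(Δλ, Δψ) = 290.70°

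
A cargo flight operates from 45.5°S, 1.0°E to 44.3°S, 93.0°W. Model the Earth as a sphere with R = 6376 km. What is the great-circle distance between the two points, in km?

cos σ = sin φ₁ sin φ₂ + cos φ₁ cos φ₂ cos Δλ
      = sin(-45.50°)sin(-44.30°) + cos(-45.50°)cos(-44.30°)cos(-94.00°) = 0.4632
σ = 62.409° → d = Rσ = 6376·1.08925 = 6945 km

6945 km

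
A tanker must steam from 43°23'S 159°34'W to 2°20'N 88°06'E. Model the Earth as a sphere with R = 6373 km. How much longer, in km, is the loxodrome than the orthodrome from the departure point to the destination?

407 km

Great circle: cos σ = sin φ₁ sin φ₂ + cos φ₁ cos φ₂ cos Δλ,  σ = 1.8796 rad → d_gc = 11978.6 km
Rhumb line: Δψ = +0.8828, q = Δφ/Δψ = 0.9039, d_rh = R√(Δφ²+q²Δλ²) = 12385.8 km
Excess = 12385.8 − 11978.6 = 407.2 ≈ 407 km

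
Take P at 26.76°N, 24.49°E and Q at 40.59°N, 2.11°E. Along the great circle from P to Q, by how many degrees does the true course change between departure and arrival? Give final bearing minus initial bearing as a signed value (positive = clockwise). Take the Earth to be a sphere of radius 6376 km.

-12.6°

Initial bearing θ₁ = atan2(sin Δλ cos φ₂, cos φ₁ sin φ₂ − sin φ₁ cos φ₂ cos Δλ) = 312.48°
Final bearing θ₂ = (initial bearing from the destination back to the start) + 180° = 299.87°
Δθ = θ₂ − θ₁ = -12.6°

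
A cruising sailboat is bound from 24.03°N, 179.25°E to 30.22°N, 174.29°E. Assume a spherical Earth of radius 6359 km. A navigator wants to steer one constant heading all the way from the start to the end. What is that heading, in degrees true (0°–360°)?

324.5°

Δψ = ln[tan(π/4+φ₂/2)/tan(π/4+φ₁/2)] = +0.1215
Δλ = -0.0866 rad (taken the short way round)
course = atan2(Δλ, Δψ) = 324.53°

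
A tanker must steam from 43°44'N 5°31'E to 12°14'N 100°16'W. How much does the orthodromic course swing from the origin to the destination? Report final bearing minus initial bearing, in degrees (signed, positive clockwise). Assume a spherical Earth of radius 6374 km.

-65.6°

At departure: θ₁ = atan2(sin Δλ cos φ₂, cos φ₁ sin φ₂ − sin φ₁ cos φ₂ cos Δλ) = 289.71°
At arrival: θ₂ = atan2(sin Δλ cos φ₁, −cos φ₂ sin φ₁ + sin φ₂ cos φ₁ cos Δλ) = 224.11°
Δθ = θ₂ − θ₁ = -65.6°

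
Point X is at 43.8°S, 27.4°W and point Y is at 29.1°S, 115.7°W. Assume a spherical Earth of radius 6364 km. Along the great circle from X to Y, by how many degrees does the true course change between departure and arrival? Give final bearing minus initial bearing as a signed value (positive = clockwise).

Initial bearing θ₁ = atan2(sin Δλ cos φ₂, cos φ₁ sin φ₂ − sin φ₁ cos φ₂ cos Δλ) = 249.13°
Final bearing θ₂ = (initial bearing from the destination back to the start) + 180° = 309.48°
Δθ = θ₂ − θ₁ = +60.4°

+60.4°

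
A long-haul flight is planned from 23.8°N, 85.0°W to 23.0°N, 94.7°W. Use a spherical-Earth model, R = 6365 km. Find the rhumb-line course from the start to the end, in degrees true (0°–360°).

264.9°

Meridional parts: M(φ₁)=+0.4279, M(φ₂)=+0.4127 → ΔM = -0.0152;  Δλ = -0.1693 rad
tan C = Δλ / ΔM = +11.1277 → C = 264.86°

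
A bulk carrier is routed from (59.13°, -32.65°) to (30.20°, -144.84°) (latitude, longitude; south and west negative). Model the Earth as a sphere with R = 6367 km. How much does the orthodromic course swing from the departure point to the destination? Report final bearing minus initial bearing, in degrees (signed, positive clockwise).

Initial bearing θ₁ = atan2(sin Δλ cos φ₂, cos φ₁ sin φ₂ − sin φ₁ cos φ₂ cos Δλ) = 303.93°
Final bearing θ₂ = (initial bearing from the destination back to the start) + 180° = 209.51°
Δθ = θ₂ − θ₁ = -94.4°

-94.4°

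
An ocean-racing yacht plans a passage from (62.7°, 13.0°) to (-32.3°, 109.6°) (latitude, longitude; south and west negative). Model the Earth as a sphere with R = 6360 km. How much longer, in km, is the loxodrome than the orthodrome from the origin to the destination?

296 km

Great circle: cos σ = sin φ₁ sin φ₂ + cos φ₁ cos φ₂ cos Δλ,  σ = 2.1169 rad → d_gc = 13463.7 km
Rhumb line: Δψ = -2.0115, q = Δφ/Δψ = 0.8243, d_rh = R√(Δφ²+q²Δλ²) = 13759.5 km
Excess = 13759.5 − 13463.7 = 295.8 ≈ 296 km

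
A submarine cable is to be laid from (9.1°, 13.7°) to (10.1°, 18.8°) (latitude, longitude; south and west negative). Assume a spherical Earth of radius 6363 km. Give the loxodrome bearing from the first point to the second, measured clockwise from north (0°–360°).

78.8°

Δψ = ln[tan(π/4+φ₂/2)/tan(π/4+φ₁/2)] = +0.0177
Δλ = +0.0890 rad (taken the short way round)
course = atan2(Δλ, Δψ) = 78.75°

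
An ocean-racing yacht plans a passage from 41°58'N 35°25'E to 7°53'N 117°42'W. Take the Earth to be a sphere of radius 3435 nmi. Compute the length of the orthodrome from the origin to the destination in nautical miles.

cos σ = sin φ₁ sin φ₂ + cos φ₁ cos φ₂ cos Δλ
      = sin(41.97°)sin(7.88°) + cos(41.97°)cos(7.88°)cos(-153.12°) = -0.5652
σ = 124.416° → d = Rσ = 3435·2.17147 = 7459 nmi

7459 nmi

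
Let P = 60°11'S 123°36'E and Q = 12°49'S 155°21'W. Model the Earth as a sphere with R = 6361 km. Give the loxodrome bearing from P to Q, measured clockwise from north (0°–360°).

52.2°

Δψ = ln[tan(π/4+φ₂/2)/tan(π/4+φ₁/2)] = +1.0978
Δλ = +1.4146 rad (taken the short way round)
course = atan2(Δλ, Δψ) = 52.19°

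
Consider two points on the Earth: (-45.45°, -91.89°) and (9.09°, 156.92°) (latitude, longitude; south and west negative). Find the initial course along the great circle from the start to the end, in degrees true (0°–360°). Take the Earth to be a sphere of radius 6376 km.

261.1°

θ = atan2( sin Δλ·cos φ₂ ,  cos φ₁ sin φ₂ − sin φ₁ cos φ₂ cos Δλ )
  = atan2(-0.9207, -0.1435) = 261.14°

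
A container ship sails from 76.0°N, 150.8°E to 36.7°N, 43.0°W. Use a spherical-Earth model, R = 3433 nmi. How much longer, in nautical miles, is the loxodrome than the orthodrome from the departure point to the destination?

Great circle: cos σ = sin φ₁ sin φ₂ + cos φ₁ cos φ₂ cos Δλ,  σ = 1.1685 rad → d_gc = 4011.6 nmi
Rhumb line: Δψ = -1.4079, q = Δφ/Δψ = 0.4872, d_rh = R√(Δφ²+q²Δλ²) = 5392.9 nmi
Excess = 5392.9 − 4011.6 = 1381.3 ≈ 1381 nmi

1381 nmi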